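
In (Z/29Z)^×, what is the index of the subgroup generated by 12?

7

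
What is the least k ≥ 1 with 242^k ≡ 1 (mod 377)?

Since 242 ∈ (Z/377Z)^×, its order divides φ(377) = φ(13·29) = (13−1)·(29−1) = 12·28 = 336 = 2^4 · 3 · 7.
Divisors of 336: 1, 2, 3, 4, 6, 7, 8, 12, 14, 16, 21, 24, 28, 42, 48, 56, 84, 112, 168, 336.
Check 242^d mod 377 for each divisor in increasing order:
242^1 ≡ 242 (mod 377)
242^2 ≡ 129 (mod 377)
242^3 ≡ 304 (mod 377)
242^4 ≡ 53 (mod 377)
242^6 ≡ 51 (mod 377)
242^7 ≡ 278 (mod 377)
242^8 ≡ 170 (mod 377)
242^12 ≡ 339 (mod 377)
242^14 ≡ 376 (mod 377)
242^16 ≡ 248 (mod 377)
242^21 ≡ 99 (mod 377)
242^24 ≡ 313 (mod 377)
242^28 ≡ 1 (mod 377) ✓
So ord_377(242) = 28.

28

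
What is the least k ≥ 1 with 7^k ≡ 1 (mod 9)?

ord(7) | φ(9) = φ(3^2) = 3·(3−1) = 6 = 2 · 3.
Divisors of 6: 1, 2, 3, 6.
Check 7^d mod 9 for each divisor in increasing order:
7^1 ≡ 7 (mod 9)
7^2 ≡ 4 (mod 9)
7^3 ≡ 1 (mod 9) ✓
The smallest such exponent is 3, so the order of 7 is 3.

3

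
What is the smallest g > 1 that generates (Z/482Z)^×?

φ(482) = φ(2)·φ(241) = 1·240 = 240 = 2^4 · 3 · 5.
Test candidates g = 2, 3, … against the prime factors q ∈ {2, 3, 5} of φ(482): g is a generator iff g^(240/q) ≢ 1 for every such q.
g = 2: gcd(2, 482) = 2 > 1, not a unit — skip.
g = 3: 3^120 ≡ 1 — hits 1, so not a primitive root.
g = 4: gcd(4, 482) = 2 > 1, not a unit — skip.
g = 5: 5^120 ≡ 1 — hits 1, so not a primitive root.
g = 6: gcd(6, 482) = 2 > 1, not a unit — skip.
g = 7: 7^120 ≡ 481; 7^80 ≡ 15; 7^48 ≡ 91 — none is 1, so 7 is a primitive root.
So 7 is the smallest generator of (Z/482Z)^×.

7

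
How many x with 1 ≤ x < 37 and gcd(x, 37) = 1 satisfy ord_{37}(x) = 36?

12

φ(37) = 37 − 1 = 36 = 2^2 · 3^2.
In a cyclic group of order 36, there are φ(d) elements of order d for each divisor d of 36, and zero for non-divisors.
36 = 2^2 · 3^2 divides 36, and φ(36) = 12.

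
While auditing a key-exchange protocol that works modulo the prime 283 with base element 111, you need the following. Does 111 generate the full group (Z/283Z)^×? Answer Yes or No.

φ(283) = 283 − 1 = 282 = 2 · 3 · 47.
Test 111^(282/q) mod 283 for each prime factor q of 282:
111^141 ≡ 1 (mod 283)  [q = 2: ≡ 1 ✗]
111^94 ≡ 1 (mod 283)  [q = 3: ≡ 1 ✗]
111^6 ≡ 61 (mod 283)  [q = 47: ≢ 1 ✓]
Since 111^141 ≡ 1, the order of 111 divides 141 < 282, so 111 is not a primitive root.

No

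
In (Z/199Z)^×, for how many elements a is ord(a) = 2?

1

φ(199) = 199 − 1 = 198 = 2 · 3^2 · 11.
In a cyclic group of order 198, there are φ(d) elements of order d for each divisor d of 198, and zero for non-divisors.
2 | 198, and φ(2) = 2 − 1 = 1.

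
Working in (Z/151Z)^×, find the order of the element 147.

30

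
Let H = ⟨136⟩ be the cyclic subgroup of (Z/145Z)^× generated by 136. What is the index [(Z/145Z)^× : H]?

16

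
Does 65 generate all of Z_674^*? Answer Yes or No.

φ(674) = φ(2)·φ(337) = 1·336 = 336 = 2^4 · 3 · 7.
Test 65^(336/q) mod 674 for each prime factor q of 336:
65^168 ≡ 673 (mod 674)  [q = 2: ≢ 1 ✓]
65^112 ≡ 465 (mod 674)  [q = 3: ≢ 1 ✓]
65^48 ≡ 1 (mod 674)  [q = 7: ≡ 1 ✗]
The check at q = 7 fails, so 65 generates a proper subgroup.

No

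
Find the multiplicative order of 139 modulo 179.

89

The order of 139 must divide φ(179) = 179 − 1 = 178 = 2 · 89.
Divisors of 178: 1, 2, 89, 178.
Check 139^d mod 179 for each divisor in increasing order:
139^1 ≡ 139 (mod 179)
139^2 ≡ 168 (mod 179)
139^89 ≡ 1 (mod 179) ✓
Therefore the multiplicative order of 139 modulo 179 is 89.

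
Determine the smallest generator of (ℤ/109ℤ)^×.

6

φ(109) = 109 − 1 = 108 = 2^2 · 3^3.
g is a primitive root iff g^(108/q) ≢ 1 (mod 109) for each prime q ∈ {2, 3}.
g = 2: 2^54 ≡ 108; 2^36 ≡ 1 — hits 1, so not a primitive root.
g = 3: 3^54 ≡ 1 — hits 1, so not a primitive root.
g = 4: 4^54 ≡ 1 — hits 1, so not a primitive root.
g = 5: 5^54 ≡ 1 — hits 1, so not a primitive root.
g = 6: 6^54 ≡ 108; 6^36 ≡ 63 — none is 1, so 6 is a primitive root.
So 6 is the smallest generator of (Z/109Z)^×.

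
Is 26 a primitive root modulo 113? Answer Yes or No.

No

φ(113) = 113 − 1 = 112 = 2^4 · 7.
It suffices to check that the order of 26 is not a proper divisor of 112: compute 26^(112/q) for q ∈ {2, 7}.
26^56 ≡ 1 (mod 113)  [q = 2: ≡ 1 ✗]
26^16 ≡ 30 (mod 113)  [q = 7: ≢ 1 ✓]
26^56 ≡ 1 shows ord(26) | 56, strictly less than φ(113); not a primitive root.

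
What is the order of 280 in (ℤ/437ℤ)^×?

198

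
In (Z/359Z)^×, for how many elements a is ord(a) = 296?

0

φ(359) = 359 − 1 = 358 = 2 · 179.
Since (Z/359Z)^× is cyclic of order 358, the number of elements of order d is φ(d) when d | 358 and 0 otherwise.
296 does not divide 358, so no element of (Z/359Z)^× has order 296.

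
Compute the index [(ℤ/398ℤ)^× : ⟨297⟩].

ord(297) | φ(398) = φ(2)·φ(199) = 1·198 = 198 = 2 · 3^2 · 11.
Divisors of 198: 1, 2, 3, 6, 9, 11, 18, 22, 33, 66, 99, 198.
Check 297^d mod 398 for each divisor in increasing order:
297^1 ≡ 297 (mod 398)
297^2 ≡ 251 (mod 398)
297^3 ≡ 121 (mod 398)
297^6 ≡ 313 (mod 398)
297^9 ≡ 63 (mod 398)
297^11 ≡ 291 (mod 398)
297^18 ≡ 387 (mod 398)
297^22 ≡ 305 (mod 398)
297^33 ≡ 1 (mod 398) ✓
Thus |⟨297⟩| = ord(297) = 33.
[(Z/398Z)^× : ⟨297⟩] = 198/33 = 6.

6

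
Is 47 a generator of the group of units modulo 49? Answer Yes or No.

Yes

φ(49) = φ(7^2) = 7·(7−1) = 42 = 2 · 3 · 7.
An element g generates (Z/49Z)^× iff g^(42/q) ≢ 1 (mod 49) for each prime q ∈ {2, 3, 7}.
47^21 ≡ 48 (mod 49)  [q = 2: ≢ 1 ✓]
47^14 ≡ 18 (mod 49)  [q = 3: ≢ 1 ✓]
47^6 ≡ 15 (mod 49)  [q = 7: ≢ 1 ✓]
All checks pass, so 47 has order 42 and is a primitive root modulo 49.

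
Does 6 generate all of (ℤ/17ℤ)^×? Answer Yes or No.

Yes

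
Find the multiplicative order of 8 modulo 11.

10

By Lagrange's theorem, ord_11(8) divides φ(11) = 11 − 1 = 10 = 2 · 5.
Divisors of 10: 1, 2, 5, 10.
Compute 8^d (mod 11) for the divisors d until we hit 1:
8^1 ≡ 8
8^2 ≡ 9
8^5 ≡ 10
8^10 ≡ 1
Therefore the multiplicative order of 8 modulo 11 is 10.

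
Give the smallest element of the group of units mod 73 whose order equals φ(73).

5

φ(73) = 73 − 1 = 72 = 2^3 · 3^2.
Test candidates g = 2, 3, … against the prime factors q ∈ {2, 3} of φ(73): g is a generator iff g^(72/q) ≢ 1 for every such q.
g = 2: 2^36 ≡ 1 — hits 1, so not a primitive root.
g = 3: 3^36 ≡ 1 — hits 1, so not a primitive root.
g = 4: 4^36 ≡ 1 — hits 1, so not a primitive root.
g = 5: 5^36 ≡ 72; 5^24 ≡ 8 — none is 1, so 5 is a primitive root.
Hence the least primitive root of 73 is 5.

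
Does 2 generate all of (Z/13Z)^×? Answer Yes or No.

Yes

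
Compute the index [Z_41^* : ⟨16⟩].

ord(16) | φ(41) = 41 − 1 = 40 = 2^3 · 5.
Divisors of 40: 1, 2, 4, 5, 8, 10, 20, 40.
Compute 16^d (mod 41) for the divisors d until we hit 1:
16^1 ≡ 16 (mod 41)
16^2 ≡ 10 (mod 41)
16^4 ≡ 18 (mod 41)
16^5 ≡ 1 (mod 41) ✓
The order of 16 is 5, so the subgroup it generates has 5 elements.
[(Z/41Z)^× : ⟨16⟩] = 40/5 = 8.

8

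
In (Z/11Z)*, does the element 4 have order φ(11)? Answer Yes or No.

φ(11) = 11 − 1 = 10 = 2 · 5.
It suffices to check that the order of 4 is not a proper divisor of 10: compute 4^(10/q) for q ∈ {2, 5}.
4^5 ≡ 1 (mod 11)  [q = 2: ≡ 1 ✗]
4^2 ≡ 5 (mod 11)  [q = 5: ≢ 1 ✓]
The check at q = 2 fails, so 4 generates a proper subgroup.

No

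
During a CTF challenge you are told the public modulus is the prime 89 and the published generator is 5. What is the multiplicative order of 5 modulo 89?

44

By Lagrange's theorem, ord_89(5) divides φ(89) = 89 − 1 = 88 = 2^3 · 11.
Divisors of 88: 1, 2, 4, 8, 11, 22, 44, 88.
Compute 5^d (mod 89) for the divisors d until we hit 1:
5^1 ≡ 5 (mod 89)
5^2 ≡ 25 (mod 89)
5^4 ≡ 2 (mod 89)
5^8 ≡ 4 (mod 89)
5^11 ≡ 55 (mod 89)
5^22 ≡ 88 (mod 89)
5^44 ≡ 1 (mod 89) ✓
So ord_89(5) = 44.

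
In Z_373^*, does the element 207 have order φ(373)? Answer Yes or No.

φ(373) = 373 − 1 = 372 = 2^2 · 3 · 31.
It suffices to check that the order of 207 is not a proper divisor of 372: compute 207^(372/q) for q ∈ {2, 3, 31}.
207^186 ≡ 372 (mod 373)  [q = 2: ≢ 1 ✓]
207^124 ≡ 88 (mod 373)  [q = 3: ≢ 1 ✓]
207^12 ≡ 289 (mod 373)  [q = 31: ≢ 1 ✓]
All checks pass, so 207 has order 372 and is a primitive root modulo 373.

Yes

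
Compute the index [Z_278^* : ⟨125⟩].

6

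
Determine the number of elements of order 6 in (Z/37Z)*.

2

φ(37) = 37 − 1 = 36 = 2^2 · 3^2.
(Z/37Z)^× is cyclic (|G| = 36); a cyclic group of order m has exactly φ(d) elements of each order d | m, and none otherwise.
6 = 2 · 3 divides 36, and φ(6) = 2.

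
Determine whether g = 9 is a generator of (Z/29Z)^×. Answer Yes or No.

No

φ(29) = 29 − 1 = 28 = 2^2 · 7.
9 is a primitive root mod 29 iff 9^(φ(29)/q) ≢ 1 for every prime q | φ(29), i.e. q ∈ {2, 7}.
9^14 ≡ 1 (mod 29)  [q = 2: ≡ 1 ✗]
9^4 ≡ 7 (mod 29)  [q = 7: ≢ 1 ✓]
The check at q = 2 fails, so 9 generates a proper subgroup.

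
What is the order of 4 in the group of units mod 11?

5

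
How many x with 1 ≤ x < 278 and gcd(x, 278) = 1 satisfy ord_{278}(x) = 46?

φ(278) = φ(2)·φ(139) = 1·138 = 138 = 2 · 3 · 23.
In a cyclic group of order 138, there are φ(d) elements of order d for each divisor d of 138, and zero for non-divisors.
46 = 2 · 23 divides 138, and φ(46) = 22.

22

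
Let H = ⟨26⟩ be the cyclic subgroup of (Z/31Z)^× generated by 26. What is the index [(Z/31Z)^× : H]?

5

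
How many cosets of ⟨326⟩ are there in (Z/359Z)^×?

1

ord(326) | φ(359) = 359 − 1 = 358 = 2 · 179.
Divisors of 358: 1, 2, 179, 358.
Compute 326^d (mod 359) for the divisors d until we hit 1:
326^1 ≡ 326
326^2 ≡ 12
326^179 ≡ 358
326^358 ≡ 1
So ord_359(326) = 358, hence |⟨326⟩| = 358.
[(Z/359Z)^× : ⟨326⟩] = 358/358 = 1.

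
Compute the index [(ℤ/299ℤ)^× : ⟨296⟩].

4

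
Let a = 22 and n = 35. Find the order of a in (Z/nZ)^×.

The order of 22 must divide φ(35) = φ(5·7) = (5−1)·(7−1) = 4·6 = 24 = 2^3 · 3.
Divisors of 24: 1, 2, 3, 4, 6, 8, 12, 24.
Evaluate successive powers at the divisors of 24:
22^1 ≡ 22 (mod 35)
22^2 ≡ 29 (mod 35)
22^3 ≡ 8 (mod 35)
22^4 ≡ 1 (mod 35) ✓
Hence ord(22) = 4.

4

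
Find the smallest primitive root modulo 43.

3

φ(43) = 43 − 1 = 42 = 2 · 3 · 7.
Test candidates g = 2, 3, … against the prime factors q ∈ {2, 3, 7} of φ(43): g is a generator iff g^(42/q) ≢ 1 for every such q.
g = 2: 2^21 ≡ 42; 2^14 ≡ 1 — hits 1, so not a primitive root.
g = 3: 3^21 ≡ 42; 3^14 ≡ 36; 3^6 ≡ 41 — none is 1, so 3 is a primitive root.
So 3 is the smallest generator of (Z/43Z)^×.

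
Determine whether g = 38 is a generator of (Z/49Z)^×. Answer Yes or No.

Yes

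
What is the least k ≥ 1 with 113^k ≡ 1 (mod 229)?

228

ord(113) | φ(229) = 229 − 1 = 228 = 2^2 · 3 · 19.
Divisors of 228: 1, 2, 3, 4, 6, 12, 19, 38, 57, 76, 114, 228.
Test each divisor d:
113^1 ≡ 113 (mod 229)
113^2 ≡ 174 (mod 229)
113^3 ≡ 197 (mod 229)
113^4 ≡ 48 (mod 229)
113^6 ≡ 108 (mod 229)
113^12 ≡ 214 (mod 229)
113^19 ≡ 140 (mod 229)
113^38 ≡ 135 (mod 229)
113^57 ≡ 122 (mod 229)
113^76 ≡ 134 (mod 229)
113^114 ≡ 228 (mod 229)
113^228 ≡ 1 (mod 229) ✓
The smallest such exponent is 228, so the order of 113 is 228.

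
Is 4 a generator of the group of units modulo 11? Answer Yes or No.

No

φ(11) = 11 − 1 = 10 = 2 · 5.
An element g generates (Z/11Z)^× iff g^(10/q) ≢ 1 (mod 11) for each prime q ∈ {2, 5}.
4^5 ≡ 1 (mod 11)  [q = 2: ≡ 1 ✗]
4^2 ≡ 5 (mod 11)  [q = 5: ≢ 1 ✓]
4^5 ≡ 1 shows ord(4) | 5, strictly less than φ(11); not a primitive root.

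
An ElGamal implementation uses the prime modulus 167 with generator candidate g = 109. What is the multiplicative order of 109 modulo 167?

166

ord(109) | φ(167) = 167 − 1 = 166 = 2 · 83.
Divisors of 166: 1, 2, 83, 166.
Test each divisor d:
109^1 ≡ 109
109^2 ≡ 24
109^83 ≡ 166
109^166 ≡ 1
So ord_167(109) = 166.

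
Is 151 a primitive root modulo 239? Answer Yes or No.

Yes

φ(239) = 239 − 1 = 238 = 2 · 7 · 17.
Test 151^(238/q) mod 239 for each prime factor q of 238:
151^119 ≡ 238 (mod 239)  [q = 2: ≢ 1 ✓]
151^34 ≡ 10 (mod 239)  [q = 7: ≢ 1 ✓]
151^14 ≡ 132 (mod 239)  [q = 17: ≢ 1 ✓]
All checks pass, so 151 has order 238 and is a primitive root modulo 239.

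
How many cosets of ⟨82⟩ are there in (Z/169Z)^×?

2

By Lagrange's theorem, ord_169(82) divides φ(169) = φ(13^2) = 13·(13−1) = 156 = 2^2 · 3 · 13.
Divisors of 156: 1, 2, 3, 4, 6, 12, 13, 26, 39, 52, 78, 156.
Compute 82^d (mod 169) for the divisors d until we hit 1:
82^1 ≡ 82 (mod 169)
82^2 ≡ 133 (mod 169)
82^3 ≡ 90 (mod 169)
82^4 ≡ 113 (mod 169)
82^6 ≡ 157 (mod 169)
82^12 ≡ 144 (mod 169)
82^13 ≡ 147 (mod 169)
82^26 ≡ 146 (mod 169)
82^39 ≡ 168 (mod 169)
82^52 ≡ 22 (mod 169)
82^78 ≡ 1 (mod 169) ✓
So ord_169(82) = 78, hence |⟨82⟩| = 78.
Index = |(Z/169Z)^×| / |⟨82⟩| = 156 / 78 = 2.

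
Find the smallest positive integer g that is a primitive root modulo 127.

3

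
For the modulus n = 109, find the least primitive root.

φ(109) = 109 − 1 = 108 = 2^2 · 3^3.
Test candidates g = 2, 3, … against the prime factors q ∈ {2, 3} of φ(109): g is a generator iff g^(108/q) ≢ 1 for every such q.
g = 2: 2^54 ≡ 108; 2^36 ≡ 1 — hits 1, so not a primitive root.
g = 3: 3^54 ≡ 1 — hits 1, so not a primitive root.
g = 4: 4^54 ≡ 1 — hits 1, so not a primitive root.
g = 5: 5^54 ≡ 1 — hits 1, so not a primitive root.
g = 6: 6^54 ≡ 108; 6^36 ≡ 63 — none is 1, so 6 is a primitive root.
The smallest primitive root modulo 109 is 6.

6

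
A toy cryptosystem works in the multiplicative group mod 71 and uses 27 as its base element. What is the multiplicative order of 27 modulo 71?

35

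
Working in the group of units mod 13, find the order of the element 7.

ord(7) | φ(13) = 13 − 1 = 12 = 2^2 · 3.
Divisors of 12: 1, 2, 3, 4, 6, 12.
Check 7^d mod 13 for each divisor in increasing order:
7^1 ≡ 7 (mod 13)
7^2 ≡ 10 (mod 13)
7^3 ≡ 5 (mod 13)
7^4 ≡ 9 (mod 13)
7^6 ≡ 12 (mod 13)
7^12 ≡ 1 (mod 13) ✓
So ord_13(7) = 12.

12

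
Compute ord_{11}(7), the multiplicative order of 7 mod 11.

ord(7) | φ(11) = 11 − 1 = 10 = 2 · 5.
Divisors of 10: 1, 2, 5, 10.
Test each divisor d:
7^1 ≡ 7 (mod 11)
7^2 ≡ 5 (mod 11)
7^5 ≡ 10 (mod 11)
7^10 ≡ 1 (mod 11) ✓
Therefore the multiplicative order of 7 modulo 11 is 10.

10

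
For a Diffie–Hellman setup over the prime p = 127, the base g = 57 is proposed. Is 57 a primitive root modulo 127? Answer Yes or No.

Yes

φ(127) = 127 − 1 = 126 = 2 · 3^2 · 7.
It suffices to check that the order of 57 is not a proper divisor of 126: compute 57^(126/q) for q ∈ {2, 3, 7}.
57^63 ≡ 126 (mod 127)  [q = 2: ≢ 1 ✓]
57^42 ≡ 107 (mod 127)  [q = 3: ≢ 1 ✓]
57^18 ≡ 4 (mod 127)  [q = 7: ≢ 1 ✓]
All checks pass, so 57 has order 126 and is a primitive root modulo 127.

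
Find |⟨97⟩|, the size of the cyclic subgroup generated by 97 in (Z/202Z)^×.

25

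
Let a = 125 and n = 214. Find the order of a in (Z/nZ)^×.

The order of 125 must divide φ(214) = φ(2)·φ(107) = 1·106 = 106 = 2 · 53.
Divisors of 106: 1, 2, 53, 106.
Test each divisor d:
125^1 ≡ 125 (mod 214)
125^2 ≡ 3 (mod 214)
125^53 ≡ 213 (mod 214)
125^106 ≡ 1 (mod 214) ✓
So ord_214(125) = 106.

106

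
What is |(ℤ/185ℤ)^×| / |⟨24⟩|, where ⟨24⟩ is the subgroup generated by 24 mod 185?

The order of 24 must divide φ(185) = φ(5·37) = (5−1)·(37−1) = 4·36 = 144 = 2^4 · 3^2.
Divisors of 144: 1, 2, 3, 4, 6, 8, 9, 12, 16, 18, 24, 36, 48, 72, 144.
Evaluate successive powers at the divisors of 144:
24^1 ≡ 24 (mod 185)
24^2 ≡ 21 (mod 185)
24^3 ≡ 134 (mod 185)
24^4 ≡ 71 (mod 185)
24^6 ≡ 11 (mod 185)
24^8 ≡ 46 (mod 185)
24^9 ≡ 179 (mod 185)
24^12 ≡ 121 (mod 185)
24^16 ≡ 81 (mod 185)
24^18 ≡ 36 (mod 185)
24^24 ≡ 26 (mod 185)
24^36 ≡ 1 (mod 185) ✓
So ord_185(24) = 36, hence |⟨24⟩| = 36.
Index = |(Z/185Z)^×| / |⟨24⟩| = 144 / 36 = 4.

4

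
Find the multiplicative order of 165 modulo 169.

The order of 165 must divide φ(169) = φ(13^2) = 13·(13−1) = 156 = 2^2 · 3 · 13.
Divisors of 156: 1, 2, 3, 4, 6, 12, 13, 26, 39, 52, 78, 156.
Check 165^d mod 169 for each divisor in increasing order:
165^1 ≡ 165
165^2 ≡ 16
165^3 ≡ 105
165^4 ≡ 87
165^6 ≡ 40
165^12 ≡ 79
165^13 ≡ 22
165^26 ≡ 146
165^39 ≡ 1
Therefore the multiplicative order of 165 modulo 169 is 39.

39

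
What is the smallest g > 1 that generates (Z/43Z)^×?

3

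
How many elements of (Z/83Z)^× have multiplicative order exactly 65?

φ(83) = 83 − 1 = 82 = 2 · 41.
In a cyclic group of order 82, there are φ(d) elements of order d for each divisor d of 82, and zero for non-divisors.
Since 65 ∤ 82, the count is 0.

0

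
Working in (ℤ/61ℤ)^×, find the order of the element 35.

60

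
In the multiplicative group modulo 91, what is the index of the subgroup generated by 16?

24

ord(16) | φ(91) = φ(7·13) = (7−1)·(13−1) = 6·12 = 72 = 2^3 · 3^2.
Divisors of 72: 1, 2, 3, 4, 6, 8, 9, 12, 18, 24, 36, 72.
Evaluate successive powers at the divisors of 72:
16^1 ≡ 16 (mod 91)
16^2 ≡ 74 (mod 91)
16^3 ≡ 1 (mod 91) ✓
So ord_91(16) = 3, hence |⟨16⟩| = 3.
Index = |(Z/91Z)^×| / |⟨16⟩| = 72 / 3 = 24.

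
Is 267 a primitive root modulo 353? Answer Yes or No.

φ(353) = 353 − 1 = 352 = 2^5 · 11.
267 is a primitive root mod 353 iff 267^(φ(353)/q) ≢ 1 for every prime q | φ(353), i.e. q ∈ {2, 11}.
267^176 ≡ 1 (mod 353)  [q = 2: ≡ 1 ✗]
267^32 ≡ 337 (mod 353)  [q = 11: ≢ 1 ✓]
The check at q = 2 fails, so 267 generates a proper subgroup.

No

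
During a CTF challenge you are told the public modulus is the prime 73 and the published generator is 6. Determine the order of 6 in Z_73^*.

36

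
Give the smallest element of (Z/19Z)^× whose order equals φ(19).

2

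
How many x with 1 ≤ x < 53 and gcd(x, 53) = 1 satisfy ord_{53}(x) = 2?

φ(53) = 53 − 1 = 52 = 2^2 · 13.
(Z/53Z)^× is cyclic (|G| = 52); a cyclic group of order m has exactly φ(d) elements of each order d | m, and none otherwise.
2 | 52, and φ(2) = 2 − 1 = 1.

1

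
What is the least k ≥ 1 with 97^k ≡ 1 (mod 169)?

156

The order of 97 must divide φ(169) = φ(13^2) = 13·(13−1) = 156 = 2^2 · 3 · 13.
Divisors of 156: 1, 2, 3, 4, 6, 12, 13, 26, 39, 52, 78, 156.
Check 97^d mod 169 for each divisor in increasing order:
97^1 ≡ 97 (mod 169)
97^2 ≡ 114 (mod 169)
97^3 ≡ 73 (mod 169)
97^4 ≡ 152 (mod 169)
97^6 ≡ 90 (mod 169)
97^12 ≡ 157 (mod 169)
97^13 ≡ 19 (mod 169)
97^26 ≡ 23 (mod 169)
97^39 ≡ 99 (mod 169)
97^52 ≡ 22 (mod 169)
97^78 ≡ 168 (mod 169)
97^156 ≡ 1 (mod 169) ✓
Hence ord(97) = 156.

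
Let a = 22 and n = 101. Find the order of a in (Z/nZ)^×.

50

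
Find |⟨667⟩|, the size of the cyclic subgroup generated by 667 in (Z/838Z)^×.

19

Since 667 ∈ (Z/838Z)^×, its order divides φ(838) = φ(2)·φ(419) = 1·418 = 418 = 2 · 11 · 19.
Divisors of 418: 1, 2, 11, 19, 22, 38, 209, 418.
Test each divisor d:
667^1 ≡ 667 (mod 838)
667^2 ≡ 749 (mod 838)
667^11 ≡ 215 (mod 838)
667^19 ≡ 1 (mod 838) ✓
Therefore the multiplicative order of 667 modulo 838 is 19.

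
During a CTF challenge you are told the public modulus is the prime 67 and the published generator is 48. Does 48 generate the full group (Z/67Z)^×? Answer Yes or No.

φ(67) = 67 − 1 = 66 = 2 · 3 · 11.
48 is a primitive root mod 67 iff 48^(φ(67)/q) ≢ 1 for every prime q | φ(67), i.e. q ∈ {2, 3, 11}.
48^33 ≡ 66 (mod 67)  [q = 2: ≢ 1 ✓]
48^22 ≡ 37 (mod 67)  [q = 3: ≢ 1 ✓]
48^6 ≡ 22 (mod 67)  [q = 11: ≢ 1 ✓]
Every test exponent gives a nontrivial residue, hence 48 generates the full group.

Yes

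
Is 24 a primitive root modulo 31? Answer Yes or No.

Yes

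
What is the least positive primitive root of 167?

5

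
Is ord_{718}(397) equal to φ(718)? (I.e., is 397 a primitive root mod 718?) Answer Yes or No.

Yes

φ(718) = φ(2)·φ(359) = 1·358 = 358 = 2 · 179.
It suffices to check that the order of 397 is not a proper divisor of 358: compute 397^(358/q) for q ∈ {2, 179}.
397^179 ≡ 717 (mod 718)  [q = 2: ≢ 1 ✓]
397^2 ≡ 367 (mod 718)  [q = 179: ≢ 1 ✓]
None equal 1, so ord_718(397) = 358: 397 is a primitive root.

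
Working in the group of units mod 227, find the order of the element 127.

ord(127) | φ(227) = 227 − 1 = 226 = 2 · 113.
Divisors of 226: 1, 2, 113, 226.
Check 127^d mod 227 for each divisor in increasing order:
127^1 ≡ 127 (mod 227)
127^2 ≡ 12 (mod 227)
127^113 ≡ 226 (mod 227)
127^226 ≡ 1 (mod 227) ✓
So ord_227(127) = 226.

226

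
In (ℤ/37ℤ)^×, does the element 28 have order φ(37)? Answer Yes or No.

No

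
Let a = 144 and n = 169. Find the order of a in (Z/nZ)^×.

13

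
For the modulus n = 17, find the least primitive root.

3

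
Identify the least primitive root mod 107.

2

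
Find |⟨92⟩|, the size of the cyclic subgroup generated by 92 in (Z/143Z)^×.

5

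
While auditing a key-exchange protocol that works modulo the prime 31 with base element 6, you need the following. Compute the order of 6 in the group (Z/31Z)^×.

6

ord(6) | φ(31) = 31 − 1 = 30 = 2 · 3 · 5.
Divisors of 30: 1, 2, 3, 5, 6, 10, 15, 30.
Test each divisor d:
6^1 ≡ 6
6^2 ≡ 5
6^3 ≡ 30
6^5 ≡ 26
6^6 ≡ 1
Hence ord(6) = 6.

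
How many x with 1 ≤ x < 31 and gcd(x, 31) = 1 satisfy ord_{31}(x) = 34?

0

φ(31) = 31 − 1 = 30 = 2 · 3 · 5.
Since (Z/31Z)^× is cyclic of order 30, the number of elements of order d is φ(d) when d | 30 and 0 otherwise.
Since 34 ∤ 30, the count is 0.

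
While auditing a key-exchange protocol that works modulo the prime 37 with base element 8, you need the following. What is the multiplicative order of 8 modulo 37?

12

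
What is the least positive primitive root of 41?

6

φ(41) = 41 − 1 = 40 = 2^3 · 5.
Test candidates g = 2, 3, … against the prime factors q ∈ {2, 5} of φ(41): g is a generator iff g^(40/q) ≢ 1 for every such q.
g = 2: 2^20 ≡ 1 — hits 1, so not a primitive root.
g = 3: 3^20 ≡ 40; 3^8 ≡ 1 — hits 1, so not a primitive root.
g = 4: 4^20 ≡ 1 — hits 1, so not a primitive root.
g = 5: 5^20 ≡ 1 — hits 1, so not a primitive root.
g = 6: 6^20 ≡ 40; 6^8 ≡ 10 — none is 1, so 6 is a primitive root.
So 6 is the smallest generator of (Z/41Z)^×.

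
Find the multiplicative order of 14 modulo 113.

28

The order of 14 must divide φ(113) = 113 − 1 = 112 = 2^4 · 7.
Divisors of 112: 1, 2, 4, 7, 8, 14, 16, 28, 56, 112.
Check 14^d mod 113 for each divisor in increasing order:
14^1 ≡ 14 (mod 113)
14^2 ≡ 83 (mod 113)
14^4 ≡ 109 (mod 113)
14^7 ≡ 98 (mod 113)
14^8 ≡ 16 (mod 113)
14^14 ≡ 112 (mod 113)
14^16 ≡ 30 (mod 113)
14^28 ≡ 1 (mod 113) ✓
Therefore the multiplicative order of 14 modulo 113 is 28.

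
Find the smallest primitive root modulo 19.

2

φ(19) = 19 − 1 = 18 = 2 · 3^2.
Test candidates g = 2, 3, … against the prime factors q ∈ {2, 3} of φ(19): g is a generator iff g^(18/q) ≢ 1 for every such q.
g = 2: 2^9 ≡ 18; 2^6 ≡ 7 — none is 1, so 2 is a primitive root.
So 2 is the smallest generator of (Z/19Z)^×.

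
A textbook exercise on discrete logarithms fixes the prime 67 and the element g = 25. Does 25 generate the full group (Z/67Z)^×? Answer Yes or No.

φ(67) = 67 − 1 = 66 = 2 · 3 · 11.
It suffices to check that the order of 25 is not a proper divisor of 66: compute 25^(66/q) for q ∈ {2, 3, 11}.
25^33 ≡ 1 (mod 67)  [q = 2: ≡ 1 ✗]
25^22 ≡ 1 (mod 67)  [q = 3: ≡ 1 ✗]
25^6 ≡ 62 (mod 67)  [q = 11: ≢ 1 ✓]
25^33 ≡ 1 shows ord(25) | 33, strictly less than φ(67); not a primitive root.

No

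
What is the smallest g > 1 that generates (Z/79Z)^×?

3

φ(79) = 79 − 1 = 78 = 2 · 3 · 13.
g is a primitive root iff g^(78/q) ≢ 1 (mod 79) for each prime q ∈ {2, 3, 13}.
g = 2: 2^39 ≡ 1 — hits 1, so not a primitive root.
g = 3: 3^39 ≡ 78; 3^26 ≡ 23; 3^6 ≡ 18 — none is 1, so 3 is a primitive root.
The smallest primitive root modulo 79 is 3.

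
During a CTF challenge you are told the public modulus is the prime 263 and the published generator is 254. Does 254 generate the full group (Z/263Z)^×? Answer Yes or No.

Yes

φ(263) = 263 − 1 = 262 = 2 · 131.
254 is a primitive root mod 263 iff 254^(φ(263)/q) ≢ 1 for every prime q | φ(263), i.e. q ∈ {2, 131}.
254^131 ≡ 262 (mod 263)  [q = 2: ≢ 1 ✓]
254^2 ≡ 81 (mod 263)  [q = 131: ≢ 1 ✓]
None equal 1, so ord_263(254) = 262: 254 is a primitive root.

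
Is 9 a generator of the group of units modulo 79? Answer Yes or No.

φ(79) = 79 − 1 = 78 = 2 · 3 · 13.
It suffices to check that the order of 9 is not a proper divisor of 78: compute 9^(78/q) for q ∈ {2, 3, 13}.
9^39 ≡ 1 (mod 79)  [q = 2: ≡ 1 ✗]
9^26 ≡ 55 (mod 79)  [q = 3: ≢ 1 ✓]
9^6 ≡ 8 (mod 79)  [q = 13: ≢ 1 ✓]
9^39 ≡ 1 shows ord(9) | 39, strictly less than φ(79); not a primitive root.

No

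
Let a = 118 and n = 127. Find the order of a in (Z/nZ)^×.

The order of 118 must divide φ(127) = 127 − 1 = 126 = 2 · 3^2 · 7.
Divisors of 126: 1, 2, 3, 6, 7, 9, 14, 18, 21, 42, 63, 126.
Evaluate successive powers at the divisors of 126:
118^1 ≡ 118
118^2 ≡ 81
118^3 ≡ 33
118^6 ≡ 73
118^7 ≡ 105
118^9 ≡ 123
118^14 ≡ 103
118^18 ≡ 16
118^21 ≡ 20
118^42 ≡ 19
118^63 ≡ 126
118^126 ≡ 1
The smallest such exponent is 126, so the order of 118 is 126.

126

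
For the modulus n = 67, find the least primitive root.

φ(67) = 67 − 1 = 66 = 2 · 3 · 11.
Test candidates g = 2, 3, … against the prime factors q ∈ {2, 3, 11} of φ(67): g is a generator iff g^(66/q) ≢ 1 for every such q.
g = 2: 2^33 ≡ 66; 2^22 ≡ 37; 2^6 ≡ 64 — none is 1, so 2 is a primitive root.
So 2 is the smallest generator of (Z/67Z)^×.

2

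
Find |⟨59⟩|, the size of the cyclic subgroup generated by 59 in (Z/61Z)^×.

The order of 59 must divide φ(61) = 61 − 1 = 60 = 2^2 · 3 · 5.
Divisors of 60: 1, 2, 3, 4, 5, 6, 10, 12, 15, 20, 30, 60.
Test each divisor d:
59^1 ≡ 59 (mod 61)
59^2 ≡ 4 (mod 61)
59^3 ≡ 53 (mod 61)
59^4 ≡ 16 (mod 61)
59^5 ≡ 29 (mod 61)
59^6 ≡ 3 (mod 61)
59^10 ≡ 48 (mod 61)
59^12 ≡ 9 (mod 61)
59^15 ≡ 50 (mod 61)
59^20 ≡ 47 (mod 61)
59^30 ≡ 60 (mod 61)
59^60 ≡ 1 (mod 61) ✓
The smallest such exponent is 60, so the order of 59 is 60.

60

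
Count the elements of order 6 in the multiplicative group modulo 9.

φ(9) = φ(3^2) = 3·(3−1) = 6 = 2 · 3.
(Z/9Z)^× is cyclic (|G| = 6); a cyclic group of order m has exactly φ(d) elements of each order d | m, and none otherwise.
6 = 2 · 3 divides 6, and φ(6) = 2.

2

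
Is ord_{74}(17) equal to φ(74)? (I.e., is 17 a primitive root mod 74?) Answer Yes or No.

Yes

φ(74) = φ(2)·φ(37) = 1·36 = 36 = 2^2 · 3^2.
17 is a primitive root mod 74 iff 17^(φ(74)/q) ≢ 1 for every prime q | φ(74), i.e. q ∈ {2, 3}.
17^18 ≡ 73 (mod 74)  [q = 2: ≢ 1 ✓]
17^12 ≡ 63 (mod 74)  [q = 3: ≢ 1 ✓]
All checks pass, so 17 has order 36 and is a primitive root modulo 74.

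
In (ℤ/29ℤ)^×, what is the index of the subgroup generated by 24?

4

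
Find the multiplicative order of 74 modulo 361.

Since 74 ∈ (Z/361Z)^×, its order divides φ(361) = φ(19^2) = 19·(19−1) = 342 = 2 · 3^2 · 19.
Divisors of 342: 1, 2, 3, 6, 9, 18, 19, 38, 57, 114, 171, 342.
Test each divisor d:
74^1 ≡ 74 (mod 361)
74^2 ≡ 61 (mod 361)
74^3 ≡ 182 (mod 361)
74^6 ≡ 273 (mod 361)
74^9 ≡ 229 (mod 361)
74^18 ≡ 96 (mod 361)
74^19 ≡ 245 (mod 361)
74^38 ≡ 99 (mod 361)
74^57 ≡ 68 (mod 361)
74^114 ≡ 292 (mod 361)
74^171 ≡ 1 (mod 361) ✓
The smallest such exponent is 171, so the order of 74 is 171.

171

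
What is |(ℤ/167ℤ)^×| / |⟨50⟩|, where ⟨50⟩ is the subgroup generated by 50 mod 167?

2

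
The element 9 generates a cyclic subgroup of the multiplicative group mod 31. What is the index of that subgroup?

By Lagrange's theorem, ord_31(9) divides φ(31) = 31 − 1 = 30 = 2 · 3 · 5.
Divisors of 30: 1, 2, 3, 5, 6, 10, 15, 30.
Test each divisor d:
9^1 ≡ 9
9^2 ≡ 19
9^3 ≡ 16
9^5 ≡ 25
9^6 ≡ 8
9^10 ≡ 5
9^15 ≡ 1
Thus |⟨9⟩| = ord(9) = 15.
Index = |(Z/31Z)^×| / |⟨9⟩| = 30 / 15 = 2.

2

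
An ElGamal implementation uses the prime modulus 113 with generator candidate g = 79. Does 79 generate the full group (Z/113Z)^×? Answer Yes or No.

Yes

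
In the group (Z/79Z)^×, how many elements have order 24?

0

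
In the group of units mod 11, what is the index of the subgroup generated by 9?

2

ord(9) | φ(11) = 11 − 1 = 10 = 2 · 5.
Divisors of 10: 1, 2, 5, 10.
Check 9^d mod 11 for each divisor in increasing order:
9^1 ≡ 9
9^2 ≡ 4
9^5 ≡ 1
The order of 9 is 5, so the subgroup it generates has 5 elements.
[(Z/11Z)^× : ⟨9⟩] = 10/5 = 2.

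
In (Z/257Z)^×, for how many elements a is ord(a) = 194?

0

φ(257) = 257 − 1 = 256 = 2^8.
Since (Z/257Z)^× is cyclic of order 256, the number of elements of order d is φ(d) when d | 256 and 0 otherwise.
Here 256 is not a multiple of 194, so there are no elements of order 194.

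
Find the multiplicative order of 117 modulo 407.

ord(117) | φ(407) = φ(11·37) = (11−1)·(37−1) = 10·36 = 360 = 2^3 · 3^2 · 5.
Divisors of 360: 1, 2, 3, 4, 5, 6, 8, 9, 10, 12, 15, 18, 20, 24, 30, 36, 40, 45, 60, 72, 90, 120, 180, 360.
Test each divisor d:
117^1 ≡ 117
117^2 ≡ 258
117^3 ≡ 68
117^4 ≡ 223
117^5 ≡ 43
117^6 ≡ 147
117^8 ≡ 75
117^9 ≡ 228
117^10 ≡ 221
117^12 ≡ 38
117^15 ≡ 142
117^18 ≡ 295
117^20 ≡ 1
Therefore the multiplicative order of 117 modulo 407 is 20.

20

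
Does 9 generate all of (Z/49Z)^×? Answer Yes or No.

φ(49) = φ(7^2) = 7·(7−1) = 42 = 2 · 3 · 7.
An element g generates (Z/49Z)^× iff g^(42/q) ≢ 1 (mod 49) for each prime q ∈ {2, 3, 7}.
9^21 ≡ 1 (mod 49)  [q = 2: ≡ 1 ✗]
9^14 ≡ 18 (mod 49)  [q = 3: ≢ 1 ✓]
9^6 ≡ 36 (mod 49)  [q = 7: ≢ 1 ✓]
The check at q = 2 fails, so 9 generates a proper subgroup.

No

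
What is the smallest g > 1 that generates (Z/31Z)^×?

φ(31) = 31 − 1 = 30 = 2 · 3 · 5.
Test candidates g = 2, 3, … against the prime factors q ∈ {2, 3, 5} of φ(31): g is a generator iff g^(30/q) ≢ 1 for every such q.
g = 2: 2^15 ≡ 1 — hits 1, so not a primitive root.
g = 3: 3^15 ≡ 30; 3^10 ≡ 25; 3^6 ≡ 16 — none is 1, so 3 is a primitive root.
Hence the least primitive root of 31 is 3.

3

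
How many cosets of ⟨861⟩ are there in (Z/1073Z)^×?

By Lagrange's theorem, ord_1073(861) divides φ(1073) = φ(29·37) = (29−1)·(37−1) = 28·36 = 1008 = 2^4 · 3^2 · 7.
Divisors of 1008: 1, 2, 3, 4, 6, 7, 8, 9, 12, 14, 16, 18, 21, 24, 28, 36, 42, 48, 56, 63, 72, 84, 112, 126, 144, 168, 252, 336, 504, 1008.
Test each divisor d:
861^1 ≡ 861
861^2 ≡ 951
861^3 ≡ 112
861^4 ≡ 935
861^6 ≡ 741
861^7 ≡ 639
861^8 ≡ 803
861^9 ≡ 371
861^12 ≡ 778
861^14 ≡ 581
861^16 ≡ 1009
861^18 ≡ 297
861^21 ≡ 1
The order of 861 is 21, so the subgroup it generates has 21 elements.
Index = |(Z/1073Z)^×| / |⟨861⟩| = 1008 / 21 = 48.

48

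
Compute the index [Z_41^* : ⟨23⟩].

4

ord(23) | φ(41) = 41 − 1 = 40 = 2^3 · 5.
Divisors of 40: 1, 2, 4, 5, 8, 10, 20, 40.
Compute 23^d (mod 41) for the divisors d until we hit 1:
23^1 ≡ 23 (mod 41)
23^2 ≡ 37 (mod 41)
23^4 ≡ 16 (mod 41)
23^5 ≡ 40 (mod 41)
23^8 ≡ 10 (mod 41)
23^10 ≡ 1 (mod 41) ✓
The order of 23 is 10, so the subgroup it generates has 10 elements.
Index = |(Z/41Z)^×| / |⟨23⟩| = 40 / 10 = 4.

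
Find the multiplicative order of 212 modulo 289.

The order of 212 must divide φ(289) = φ(17^2) = 17·(17−1) = 272 = 2^4 · 17.
Divisors of 272: 1, 2, 4, 8, 16, 17, 34, 68, 136, 272.
Test each divisor d:
212^1 ≡ 212
212^2 ≡ 149
212^4 ≡ 237
212^8 ≡ 103
212^16 ≡ 205
212^17 ≡ 110
212^34 ≡ 251
212^68 ≡ 288
212^136 ≡ 1
Therefore the multiplicative order of 212 modulo 289 is 136.

136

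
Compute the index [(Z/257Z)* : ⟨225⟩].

16

Since 225 ∈ (Z/257Z)^×, its order divides φ(257) = 257 − 1 = 256 = 2^8.
Divisors of 256: 1, 2, 4, 8, 16, 32, 64, 128, 256.
Compute 225^d (mod 257) for the divisors d until we hit 1:
225^1 ≡ 225 (mod 257)
225^2 ≡ 253 (mod 257)
225^4 ≡ 16 (mod 257)
225^8 ≡ 256 (mod 257)
225^16 ≡ 1 (mod 257) ✓
Thus |⟨225⟩| = ord(225) = 16.
Index = |(Z/257Z)^×| / |⟨225⟩| = 256 / 16 = 16.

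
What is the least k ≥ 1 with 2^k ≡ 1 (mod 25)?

20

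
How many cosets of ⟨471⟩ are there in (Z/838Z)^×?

The order of 471 must divide φ(838) = φ(2)·φ(419) = 1·418 = 418 = 2 · 11 · 19.
Divisors of 418: 1, 2, 11, 19, 22, 38, 209, 418.
Check 471^d mod 838 for each divisor in increasing order:
471^1 ≡ 471 (mod 838)
471^2 ≡ 609 (mod 838)
471^11 ≡ 533 (mod 838)
471^19 ≡ 69 (mod 838)
471^22 ≡ 7 (mod 838)
471^38 ≡ 571 (mod 838)
471^209 ≡ 1 (mod 838) ✓
So ord_838(471) = 209, hence |⟨471⟩| = 209.
The index is φ(838) / ord(471) = 418 / 209 = 2.

2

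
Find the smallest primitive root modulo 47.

φ(47) = 47 − 1 = 46 = 2 · 23.
g is a primitive root iff g^(46/q) ≢ 1 (mod 47) for each prime q ∈ {2, 23}.
g = 2: 2^23 ≡ 1 — hits 1, so not a primitive root.
g = 3: 3^23 ≡ 1 — hits 1, so not a primitive root.
g = 4: 4^23 ≡ 1 — hits 1, so not a primitive root.
g = 5: 5^23 ≡ 46; 5^2 ≡ 25 — none is 1, so 5 is a primitive root.
Hence the least primitive root of 47 is 5.

5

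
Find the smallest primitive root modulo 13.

2

φ(13) = 13 − 1 = 12 = 2^2 · 3.
g is a primitive root iff g^(12/q) ≢ 1 (mod 13) for each prime q ∈ {2, 3}.
g = 2: 2^6 ≡ 12; 2^4 ≡ 3 — none is 1, so 2 is a primitive root.
Hence the least primitive root of 13 is 2.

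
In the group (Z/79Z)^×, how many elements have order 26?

12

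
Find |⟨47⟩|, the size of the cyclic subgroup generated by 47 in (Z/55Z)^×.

Since 47 ∈ (Z/55Z)^×, its order divides φ(55) = φ(5·11) = (5−1)·(11−1) = 4·10 = 40 = 2^3 · 5.
Divisors of 40: 1, 2, 4, 5, 8, 10, 20, 40.
Test each divisor d:
47^1 ≡ 47 (mod 55)
47^2 ≡ 9 (mod 55)
47^4 ≡ 26 (mod 55)
47^5 ≡ 12 (mod 55)
47^8 ≡ 16 (mod 55)
47^10 ≡ 34 (mod 55)
47^20 ≡ 1 (mod 55) ✓
Hence ord(47) = 20.

20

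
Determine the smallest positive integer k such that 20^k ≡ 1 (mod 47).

The order of 20 must divide φ(47) = 47 − 1 = 46 = 2 · 23.
Divisors of 46: 1, 2, 23, 46.
Evaluate successive powers at the divisors of 46:
20^1 ≡ 20 (mod 47)
20^2 ≡ 24 (mod 47)
20^23 ≡ 46 (mod 47)
20^46 ≡ 1 (mod 47) ✓
The smallest such exponent is 46, so the order of 20 is 46.

46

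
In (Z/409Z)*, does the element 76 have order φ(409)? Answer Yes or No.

Yes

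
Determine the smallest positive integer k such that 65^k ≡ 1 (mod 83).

41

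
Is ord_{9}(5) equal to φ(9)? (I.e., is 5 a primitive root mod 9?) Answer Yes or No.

Yes

φ(9) = φ(3^2) = 3·(3−1) = 6 = 2 · 3.
An element g generates (Z/9Z)^× iff g^(6/q) ≢ 1 (mod 9) for each prime q ∈ {2, 3}.
5^3 ≡ 8 (mod 9)  [q = 2: ≢ 1 ✓]
5^2 ≡ 7 (mod 9)  [q = 3: ≢ 1 ✓]
All checks pass, so 5 has order 6 and is a primitive root modulo 9.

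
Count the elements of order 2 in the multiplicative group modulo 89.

φ(89) = 89 − 1 = 88 = 2^3 · 11.
(Z/89Z)^× is cyclic (|G| = 88); a cyclic group of order m has exactly φ(d) elements of each order d | m, and none otherwise.
2 | 88, and φ(2) = 2 − 1 = 1.

1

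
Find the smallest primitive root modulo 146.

5

φ(146) = φ(2)·φ(73) = 1·72 = 72 = 2^3 · 3^2.
Test candidates g = 2, 3, … against the prime factors q ∈ {2, 3} of φ(146): g is a generator iff g^(72/q) ≢ 1 for every such q.
g = 2: gcd(2, 146) = 2 > 1, not a unit — skip.
g = 3: 3^36 ≡ 1 — hits 1, so not a primitive root.
g = 4: gcd(4, 146) = 2 > 1, not a unit — skip.
g = 5: 5^36 ≡ 145; 5^24 ≡ 81 — none is 1, so 5 is a primitive root.
The smallest primitive root modulo 146 is 5.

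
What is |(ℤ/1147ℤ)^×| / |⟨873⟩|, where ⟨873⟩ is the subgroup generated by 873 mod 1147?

By Lagrange's theorem, ord_1147(873) divides φ(1147) = φ(31·37) = (31−1)·(37−1) = 30·36 = 1080 = 2^3 · 3^3 · 5.
Divisors of 1080: 1, 2, 3, 4, 5, 6, 8, 9, 10, 12, 15, 18, 20, 24, 27, 30, 36, 40, 45, 54, 60, 72, 90, 108, 120, 135, 180, 216, 270, 360, 540, 1080.
Compute 873^d (mod 1147) for the divisors d until we hit 1:
873^1 ≡ 873 (mod 1147)
873^2 ≡ 521 (mod 1147)
873^3 ≡ 621 (mod 1147)
873^4 ≡ 749 (mod 1147)
873^5 ≡ 87 (mod 1147)
873^6 ≡ 249 (mod 1147)
873^8 ≡ 118 (mod 1147)
873^9 ≡ 931 (mod 1147)
873^10 ≡ 687 (mod 1147)
873^12 ≡ 63 (mod 1147)
873^15 ≡ 125 (mod 1147)
873^18 ≡ 776 (mod 1147)
873^20 ≡ 552 (mod 1147)
873^24 ≡ 528 (mod 1147)
873^27 ≡ 993 (mod 1147)
873^30 ≡ 714 (mod 1147)
873^36 ≡ 1 (mod 1147) ✓
The order of 873 is 36, so the subgroup it generates has 36 elements.
The index is φ(1147) / ord(873) = 1080 / 36 = 30.

30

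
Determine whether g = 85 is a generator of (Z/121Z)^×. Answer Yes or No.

Yes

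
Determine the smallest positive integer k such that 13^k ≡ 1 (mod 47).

By Lagrange's theorem, ord_47(13) divides φ(47) = 47 − 1 = 46 = 2 · 23.
Divisors of 46: 1, 2, 23, 46.
Evaluate successive powers at the divisors of 46:
13^1 ≡ 13 (mod 47)
13^2 ≡ 28 (mod 47)
13^23 ≡ 46 (mod 47)
13^46 ≡ 1 (mod 47) ✓
Therefore the multiplicative order of 13 modulo 47 is 46.

46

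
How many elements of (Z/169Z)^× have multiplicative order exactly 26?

φ(169) = φ(13^2) = 13·(13−1) = 156 = 2^2 · 3 · 13.
In a cyclic group of order 156, there are φ(d) elements of order d for each divisor d of 156, and zero for non-divisors.
26 = 2 · 13 divides 156, and φ(26) = 12.

12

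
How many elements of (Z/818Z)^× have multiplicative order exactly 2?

1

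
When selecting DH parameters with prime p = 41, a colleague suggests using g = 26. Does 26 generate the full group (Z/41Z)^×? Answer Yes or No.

Yes

φ(41) = 41 − 1 = 40 = 2^3 · 5.
It suffices to check that the order of 26 is not a proper divisor of 40: compute 26^(40/q) for q ∈ {2, 5}.
26^20 ≡ 40 (mod 41)  [q = 2: ≢ 1 ✓]
26^8 ≡ 18 (mod 41)  [q = 5: ≢ 1 ✓]
Every test exponent gives a nontrivial residue, hence 26 generates the full group.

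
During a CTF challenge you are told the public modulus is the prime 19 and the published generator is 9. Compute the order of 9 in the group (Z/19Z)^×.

9

The order of 9 must divide φ(19) = 19 − 1 = 18 = 2 · 3^2.
Divisors of 18: 1, 2, 3, 6, 9, 18.
Test each divisor d:
9^1 ≡ 9 (mod 19)
9^2 ≡ 5 (mod 19)
9^3 ≡ 7 (mod 19)
9^6 ≡ 11 (mod 19)
9^9 ≡ 1 (mod 19) ✓
The smallest such exponent is 9, so the order of 9 is 9.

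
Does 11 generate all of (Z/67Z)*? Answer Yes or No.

φ(67) = 67 − 1 = 66 = 2 · 3 · 11.
An element g generates (Z/67Z)^× iff g^(66/q) ≢ 1 (mod 67) for each prime q ∈ {2, 3, 11}.
11^33 ≡ 66 (mod 67)  [q = 2: ≢ 1 ✓]
11^22 ≡ 29 (mod 67)  [q = 3: ≢ 1 ✓]
11^6 ≡ 14 (mod 67)  [q = 11: ≢ 1 ✓]
None equal 1, so ord_67(11) = 66: 11 is a primitive root.

Yes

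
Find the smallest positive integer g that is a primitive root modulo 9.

φ(9) = φ(3^2) = 3·(3−1) = 6 = 2 · 3.
g is a primitive root iff g^(6/q) ≢ 1 (mod 9) for each prime q ∈ {2, 3}.
g = 2: 2^3 ≡ 8; 2^2 ≡ 4 — none is 1, so 2 is a primitive root.
The smallest primitive root modulo 9 is 2.

2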